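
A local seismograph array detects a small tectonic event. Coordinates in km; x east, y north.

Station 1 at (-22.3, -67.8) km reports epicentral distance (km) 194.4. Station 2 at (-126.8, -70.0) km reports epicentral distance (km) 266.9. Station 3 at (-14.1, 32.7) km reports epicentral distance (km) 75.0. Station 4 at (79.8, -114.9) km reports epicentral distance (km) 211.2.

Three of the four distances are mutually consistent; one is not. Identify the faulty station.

Station 3

Solve using three stations at a time. Using Station 1, Station 2, Station 4 (subtract circle equations pairwise → linear system) gives (x, y) ≈ (82.0, 96.4).
Distances from that point to each station vs reported:
  Station 1: calculated 194.5 vs reported 194.4 → residual 0.1 km
  Station 2: calculated 267.0 vs reported 266.9 → residual 0.1 km
  Station 3: calculated 115.3 vs reported 75.0 → residual 40.3 km
  Station 4: calculated 211.3 vs reported 211.2 → residual 0.1 km
Station 1, Station 2, Station 4 are mutually consistent (residuals ≈ 0); Station 3 is off by 40.3 km.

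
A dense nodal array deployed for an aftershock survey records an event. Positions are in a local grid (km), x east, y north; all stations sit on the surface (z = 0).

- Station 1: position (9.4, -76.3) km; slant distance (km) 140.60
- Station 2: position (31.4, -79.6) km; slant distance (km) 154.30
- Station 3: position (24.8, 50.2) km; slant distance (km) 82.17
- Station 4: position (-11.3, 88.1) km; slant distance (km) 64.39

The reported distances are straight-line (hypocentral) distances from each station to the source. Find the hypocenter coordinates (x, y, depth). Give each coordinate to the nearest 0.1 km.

Each station gives a sphere (x−x_i)² + (y−y_i)² + z² = d_i² (stations at z=0).
Subtracting the Station 1 sphere from Station 2 and Station 3: z² cancels, leaving linear equations in x and y:
44.0 x − 6.6 y = -2628.06
30.8 x + 253.0 y = 10241.48
Solving: x ≈ -52.694, y ≈ 46.895 km (keep extra digits for the depth step; rounded: -52.7, 46.9).
Then from the Station 1 sphere: z² = 140.60² − (x − 9.4)² − (y + 76.3)² with x = -52.694, y = 46.895, so z ≈ 27.124 ≈ 27.1 km.
Check against Station 4 (with the unrounded solution): distance 64.40 ≈ 64.39 km. ✓

x ≈ -52.7 km, y ≈ 46.9 km, depth ≈ 27.1 km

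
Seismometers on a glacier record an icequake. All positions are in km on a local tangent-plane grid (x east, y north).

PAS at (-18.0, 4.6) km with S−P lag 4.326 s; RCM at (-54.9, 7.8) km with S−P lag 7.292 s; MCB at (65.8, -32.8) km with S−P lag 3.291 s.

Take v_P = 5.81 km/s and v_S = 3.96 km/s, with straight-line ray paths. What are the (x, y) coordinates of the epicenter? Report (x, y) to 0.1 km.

Distance from S−P lag: d = Δt · v_P v_S / (v_P − v_S) = Δt · (5.81·3.96)/(5.81−3.96) ≈ 12.4365·Δt.
So d_PAS = 53.80, d_RCM = 90.69, d_MCB = 40.93 km.
Circle about each station: (x + 18.0)² + (y − 4.6)² = 53.80²; (x + 54.9)² + (y − 7.8)² = 90.69²; (x − 65.8)² + (y + 32.8)² = 40.93².
Subtracting the PAS equation from the RCM and MCB equations removes the quadratic terms:
-73.8 x + 6.4 y = -2600.55
167.6 x − 74.8 y = 6279.50
Solving the 2×2 system: x ≈ 34.7, y ≈ -6.2 km.
Check against PAS (with the unrounded x, y): √((x + 18.0)²+(y − 4.6)²) = 53.80 ≈ 53.80 km. ✓

(34.7, -6.2)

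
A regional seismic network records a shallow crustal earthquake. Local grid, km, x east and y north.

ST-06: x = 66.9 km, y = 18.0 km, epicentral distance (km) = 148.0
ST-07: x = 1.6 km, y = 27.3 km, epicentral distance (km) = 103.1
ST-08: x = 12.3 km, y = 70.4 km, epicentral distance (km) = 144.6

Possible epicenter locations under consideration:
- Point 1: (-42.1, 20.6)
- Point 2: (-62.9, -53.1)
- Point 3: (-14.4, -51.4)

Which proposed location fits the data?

For each candidate, compare |candidate − station| to the reported distance:
Point 1: residuals ST-06 39.0, ST-07 58.9, ST-08 70.8 → max 70.8 km
Point 2: residuals ST-06 0.0, ST-07 0.0, ST-08 0.0 → max 0.0 km
Point 3: residuals ST-06 41.1, ST-07 22.8, ST-08 19.9 → max 41.1 km
Only Point 2 has all residuals ≈ 0.

Point 2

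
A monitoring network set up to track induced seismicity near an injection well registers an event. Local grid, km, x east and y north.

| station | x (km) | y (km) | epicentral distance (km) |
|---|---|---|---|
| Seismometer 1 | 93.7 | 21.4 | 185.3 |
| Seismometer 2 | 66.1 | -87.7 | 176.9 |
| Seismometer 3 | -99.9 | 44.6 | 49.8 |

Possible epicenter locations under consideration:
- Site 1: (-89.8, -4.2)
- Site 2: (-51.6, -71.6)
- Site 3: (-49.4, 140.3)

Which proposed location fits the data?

Site 1

For each candidate, compare |candidate − station| to the reported distance:
Site 1: residuals Seismometer 1 0.0, Seismometer 2 0.0, Seismometer 3 0.0 → max 0.0 km
Site 2: residuals Seismometer 1 12.8, Seismometer 2 58.1, Seismometer 3 76.0 → max 76.0 km
Site 3: residuals Seismometer 1 0.8, Seismometer 2 78.7, Seismometer 3 58.4 → max 78.7 km
Only Site 1 has all residuals ≈ 0.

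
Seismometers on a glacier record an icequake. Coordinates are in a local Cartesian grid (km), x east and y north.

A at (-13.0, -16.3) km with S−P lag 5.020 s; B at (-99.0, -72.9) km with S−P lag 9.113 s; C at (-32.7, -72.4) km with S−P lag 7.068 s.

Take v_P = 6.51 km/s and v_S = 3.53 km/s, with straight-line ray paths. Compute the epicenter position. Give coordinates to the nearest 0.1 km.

Distance from S−P lag: d = Δt · v_P v_S / (v_P − v_S) = Δt · (6.51·3.53)/(6.51−3.53) ≈ 7.7115·Δt.
So d_A = 38.71, d_B = 70.27, d_C = 54.50 km.
Circle about each station: (x + 13.0)² + (y + 16.3)² = 38.71²; (x + 99.0)² + (y + 72.9)² = 70.27²; (x + 32.7)² + (y + 72.4)² = 54.50².
Subtracting the A equation from the B and C equations removes the quadratic terms:
-172.0 x − 113.2 y = 11241.31
-39.4 x − 112.2 y = 4404.57
Solving the 2×2 system: x ≈ -51.4, y ≈ -21.2 km.

-51.4 km east, -21.2 km north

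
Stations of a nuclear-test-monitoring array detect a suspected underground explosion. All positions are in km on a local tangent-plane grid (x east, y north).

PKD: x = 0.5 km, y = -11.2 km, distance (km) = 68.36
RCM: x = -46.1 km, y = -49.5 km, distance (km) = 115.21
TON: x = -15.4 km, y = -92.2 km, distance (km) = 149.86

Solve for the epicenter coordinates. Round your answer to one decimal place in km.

Circle about each station: (x − 0.5)² + (y + 11.2)² = 68.36²; (x + 46.1)² + (y + 49.5)² = 115.21²; (x + 15.4)² + (y + 92.2)² = 149.86².
Subtracting the PKD equation from the RCM and TON equations removes the quadratic terms:
-93.2 x − 76.6 y = -4150.48
-31.8 x − 162.0 y = -9172.62
Solving the 2×2 system: x ≈ -2.4, y ≈ 57.1 km.

(-2.4, 57.1)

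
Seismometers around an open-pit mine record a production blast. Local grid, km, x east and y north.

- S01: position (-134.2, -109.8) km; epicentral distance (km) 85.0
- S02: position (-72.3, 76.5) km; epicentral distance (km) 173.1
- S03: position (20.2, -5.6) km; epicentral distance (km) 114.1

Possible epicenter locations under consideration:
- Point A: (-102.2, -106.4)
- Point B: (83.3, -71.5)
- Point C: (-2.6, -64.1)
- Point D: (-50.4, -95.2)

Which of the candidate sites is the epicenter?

For each candidate, compare |candidate − station| to the reported distance:
Point A: residuals S01 52.8, S02 12.2, S03 44.5 → max 52.8 km
Point B: residuals S01 135.8, S02 41.6, S03 22.9 → max 135.8 km
Point C: residuals S01 54.3, S02 16.2, S03 51.3 → max 54.3 km
Point D: residuals S01 0.1, S02 0.0, S03 0.0 → max 0.1 km
Only Point D has all residuals ≈ 0.

Point D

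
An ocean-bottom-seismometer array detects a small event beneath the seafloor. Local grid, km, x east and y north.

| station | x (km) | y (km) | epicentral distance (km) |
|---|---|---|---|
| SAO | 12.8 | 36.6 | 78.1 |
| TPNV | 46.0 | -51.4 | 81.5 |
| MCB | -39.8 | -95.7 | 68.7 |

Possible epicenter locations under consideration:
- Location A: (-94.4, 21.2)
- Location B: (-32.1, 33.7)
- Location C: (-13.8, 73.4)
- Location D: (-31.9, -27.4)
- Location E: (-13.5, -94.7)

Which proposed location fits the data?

Location D

For each candidate, compare |candidate − station| to the reported distance:
Location A: residuals SAO 30.2, TPNV 76.6, MCB 60.3 → max 76.6 km
Location B: residuals SAO 33.1, TPNV 34.0, MCB 60.9 → max 60.9 km
Location C: residuals SAO 32.7, TPNV 56.9, MCB 102.4 → max 102.4 km
Location D: residuals SAO 0.0, TPNV 0.0, MCB 0.1 → max 0.1 km
Location E: residuals SAO 55.8, TPNV 7.9, MCB 42.4 → max 55.8 km
Only Location D has all residuals ≈ 0.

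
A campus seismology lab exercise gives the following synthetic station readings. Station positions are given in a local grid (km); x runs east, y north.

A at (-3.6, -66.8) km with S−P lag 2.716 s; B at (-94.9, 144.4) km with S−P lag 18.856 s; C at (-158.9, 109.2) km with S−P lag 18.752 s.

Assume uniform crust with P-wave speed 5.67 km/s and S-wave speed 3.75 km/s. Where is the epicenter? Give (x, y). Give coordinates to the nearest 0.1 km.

x ≈ -31.0 km, y ≈ -54.4 km

Distance from S−P lag: d = Δt · v_P v_S / (v_P − v_S) = Δt · (5.67·3.75)/(5.67−3.75) ≈ 11.0742·Δt.
So d_A = 30.08, d_B = 208.82, d_C = 207.66 km.
Circle about each station: (x + 3.6)² + (y + 66.8)² = 30.08²; (x + 94.9)² + (y − 144.4)² = 208.82²; (x + 158.9)² + (y − 109.2)² = 207.66².
Subtracting the A equation from the B and C equations removes the quadratic terms:
-182.6 x + 422.4 y = -17318.82
-310.6 x + 352.0 y = -9519.22
Solving the 2×2 system: x ≈ -31.0, y ≈ -54.4 km.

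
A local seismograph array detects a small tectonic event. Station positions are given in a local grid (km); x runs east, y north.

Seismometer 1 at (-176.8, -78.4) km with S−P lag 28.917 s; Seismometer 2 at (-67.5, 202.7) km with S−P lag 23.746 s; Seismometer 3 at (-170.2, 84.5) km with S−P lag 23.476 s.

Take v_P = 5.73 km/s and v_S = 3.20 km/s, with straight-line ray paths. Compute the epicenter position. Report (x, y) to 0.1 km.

Distance from S−P lag: d = Δt · v_P v_S / (v_P − v_S) = Δt · (5.73·3.20)/(5.73−3.20) ≈ 7.2474·Δt.
So d_Seismometer 1 = 209.57, d_Seismometer 2 = 172.10, d_Seismometer 3 = 170.14 km.
Circle about each station: (x + 176.8)² + (y + 78.4)² = 209.57²; (x + 67.5)² + (y − 202.7)² = 172.10²; (x + 170.2)² + (y − 84.5)² = 170.14².
Subtracting pairs of circle equations eliminates x²+y² and gives linear equations (the radical axes):
218.6 x + 562.2 y = 22539.91
13.2 x + 325.8 y = 13675.46
Solving the 2×2 system: x ≈ -5.4, y ≈ 42.2 km.

x ≈ -5.4 km, y ≈ 42.2 km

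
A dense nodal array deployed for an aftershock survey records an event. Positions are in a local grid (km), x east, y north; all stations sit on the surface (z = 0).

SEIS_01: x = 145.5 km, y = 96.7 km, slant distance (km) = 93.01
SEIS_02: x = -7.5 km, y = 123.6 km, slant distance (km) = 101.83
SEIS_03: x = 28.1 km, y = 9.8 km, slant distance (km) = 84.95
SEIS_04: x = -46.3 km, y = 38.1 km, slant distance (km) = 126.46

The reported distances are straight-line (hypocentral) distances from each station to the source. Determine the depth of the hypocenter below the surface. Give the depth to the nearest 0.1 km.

Each station gives a sphere (x−x_i)² + (y−y_i)² + z² = d_i² (stations at z=0).
Subtracting the SEIS_01 sphere from SEIS_02 and SEIS_03: z² cancels, leaving linear equations in x and y:
-306.0 x + 53.8 y = -16906.42
-234.8 x − 173.8 y = -28201.13
Solving: x ≈ 67.698, y ≈ 70.803 km (keep extra digits for the depth step; rounded: 67.7, 70.8).
Then from the SEIS_01 sphere: z² = 93.01² − (x − 145.5)² − (y − 96.7)² with x = 67.698, y = 70.803, so z ≈ 43.898 ≈ 43.9 km.
Check against SEIS_04 (with the unrounded solution): distance 126.46 ≈ 126.46 km. ✓

43.9 km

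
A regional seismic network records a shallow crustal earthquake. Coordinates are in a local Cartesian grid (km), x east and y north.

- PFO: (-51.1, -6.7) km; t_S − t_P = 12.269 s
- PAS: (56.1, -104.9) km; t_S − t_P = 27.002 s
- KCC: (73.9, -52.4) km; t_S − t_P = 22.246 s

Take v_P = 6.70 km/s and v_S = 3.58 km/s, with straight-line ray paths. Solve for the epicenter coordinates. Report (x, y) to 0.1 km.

-28.2 km east, 84.8 km north

Distance from S−P lag: d = Δt · v_P v_S / (v_P − v_S) = Δt · (6.70·3.58)/(6.70−3.58) ≈ 7.6878·Δt.
So d_PFO = 94.32, d_PAS = 207.59, d_KCC = 171.02 km.
Circle about each station: (x + 51.1)² + (y + 6.7)² = 94.32²; (x − 56.1)² + (y + 104.9)² = 207.59²; (x − 73.9)² + (y + 52.4)² = 171.02².
Subtracting the PFO equation from the PAS and KCC equations removes the quadratic terms:
214.4 x − 196.4 y = -22702.23
250.0 x − 91.4 y = -14800.71
Solving the 2×2 system: x ≈ -28.2, y ≈ 84.8 km.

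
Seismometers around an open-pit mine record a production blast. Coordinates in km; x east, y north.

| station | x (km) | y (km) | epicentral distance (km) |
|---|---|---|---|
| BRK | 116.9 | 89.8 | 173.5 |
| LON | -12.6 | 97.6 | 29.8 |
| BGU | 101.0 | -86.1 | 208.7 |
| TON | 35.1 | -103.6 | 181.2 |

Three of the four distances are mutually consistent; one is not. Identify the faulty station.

LON

Solve using three stations at a time. Using BRK, BGU, TON (subtract circle equations pairwise → linear system) gives (x, y) ≈ (-53.0, 54.7).
Distances from that point to each station vs reported:
  BRK: calculated 173.5 vs reported 173.5 → residual 0.0 km
  LON: calculated 58.9 vs reported 29.8 → residual 29.1 km
  BGU: calculated 208.7 vs reported 208.7 → residual 0.0 km
  TON: calculated 181.2 vs reported 181.2 → residual 0.0 km
BRK, BGU, TON are mutually consistent (residuals ≈ 0); LON is off by 29.1 km.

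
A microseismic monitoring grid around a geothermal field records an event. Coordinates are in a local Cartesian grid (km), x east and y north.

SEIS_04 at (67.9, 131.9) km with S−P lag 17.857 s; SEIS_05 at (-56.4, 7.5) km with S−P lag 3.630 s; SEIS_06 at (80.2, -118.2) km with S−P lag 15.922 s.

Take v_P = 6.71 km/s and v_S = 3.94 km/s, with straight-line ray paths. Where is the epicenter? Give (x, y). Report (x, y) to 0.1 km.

Distance from S−P lag: d = Δt · v_P v_S / (v_P − v_S) = Δt · (6.71·3.94)/(6.71−3.94) ≈ 9.5442·Δt.
So d_SEIS_04 = 170.43, d_SEIS_05 = 34.65, d_SEIS_06 = 151.96 km.
Circle about each station: (x − 67.9)² + (y − 131.9)² = 170.43²; (x + 56.4)² + (y − 7.5)² = 34.65²; (x − 80.2)² + (y + 118.2)² = 151.96².
Subtracting the SEIS_04 equation from the SEIS_05 and SEIS_06 equations removes the quadratic terms:
-248.6 x − 248.8 y = 9074.95
24.6 x − 500.2 y = 4349.80
Solving the 2×2 system: x ≈ -26.5, y ≈ -10.0 km.
Check against SEIS_04 (with the unrounded x, y): √((x − 67.9)²+(y − 131.9)²) = 170.43 ≈ 170.43 km. ✓

x ≈ -26.5 km, y ≈ -10.0 km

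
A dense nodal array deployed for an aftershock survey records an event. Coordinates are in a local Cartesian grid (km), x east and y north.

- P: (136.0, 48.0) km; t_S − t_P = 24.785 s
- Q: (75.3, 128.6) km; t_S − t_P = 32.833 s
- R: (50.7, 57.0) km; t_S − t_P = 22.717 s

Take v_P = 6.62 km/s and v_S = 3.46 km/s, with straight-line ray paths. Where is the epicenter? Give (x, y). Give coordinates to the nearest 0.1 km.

46.2 km east, -107.6 km north

Distance from S−P lag: d = Δt · v_P v_S / (v_P − v_S) = Δt · (6.62·3.46)/(6.62−3.46) ≈ 7.2485·Δt.
So d_P = 179.65, d_Q = 237.99, d_R = 164.66 km.
Circle about each station: (x − 136.0)² + (y − 48.0)² = 179.65²; (x − 75.3)² + (y − 128.6)² = 237.99²; (x − 50.7)² + (y − 57.0)² = 164.66².
Subtracting the P equation from the Q and R equations removes the quadratic terms:
-121.4 x + 161.2 y = -22957.07
-170.6 x + 18.0 y = -9819.30
Solving the 2×2 system: x ≈ 46.2, y ≈ -107.6 km.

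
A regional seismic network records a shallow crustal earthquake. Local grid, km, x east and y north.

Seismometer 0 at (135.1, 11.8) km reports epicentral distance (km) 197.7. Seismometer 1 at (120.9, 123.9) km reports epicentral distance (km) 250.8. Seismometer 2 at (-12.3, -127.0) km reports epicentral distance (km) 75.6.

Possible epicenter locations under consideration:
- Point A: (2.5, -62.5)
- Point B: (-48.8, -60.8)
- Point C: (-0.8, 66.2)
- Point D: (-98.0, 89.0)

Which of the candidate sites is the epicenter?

Point B

For each candidate, compare |candidate − station| to the reported distance:
Point A: residuals Seismometer 0 45.7, Seismometer 1 30.0, Seismometer 2 9.4 → max 45.7 km
Point B: residuals Seismometer 0 0.0, Seismometer 1 0.0, Seismometer 2 0.0 → max 0.0 km
Point C: residuals Seismometer 0 51.3, Seismometer 1 116.1, Seismometer 2 117.9 → max 117.9 km
Point D: residuals Seismometer 0 47.9, Seismometer 1 29.1, Seismometer 2 156.8 → max 156.8 km
Only Point B has all residuals ≈ 0.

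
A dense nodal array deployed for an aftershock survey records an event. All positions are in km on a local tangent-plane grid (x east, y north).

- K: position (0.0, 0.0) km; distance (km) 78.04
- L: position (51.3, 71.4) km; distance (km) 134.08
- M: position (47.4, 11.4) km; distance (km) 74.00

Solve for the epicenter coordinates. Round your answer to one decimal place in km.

46.6 km east, -62.6 km north

Circle about each station: x² + y² = 78.04²; (x − 51.3)² + (y − 71.4)² = 134.08²; (x − 47.4)² + (y − 11.4)² = 74.00².
Subtracting the K equation from the L and M equations removes the quadratic terms:
102.6 x + 142.8 y = -4157.55
94.8 x + 22.8 y = 2990.96
Solving the 2×2 system: x ≈ 46.6, y ≈ -62.6 km.
Check against K (with the unrounded x, y): √(x²+y²) = 78.04 ≈ 78.04 km. ✓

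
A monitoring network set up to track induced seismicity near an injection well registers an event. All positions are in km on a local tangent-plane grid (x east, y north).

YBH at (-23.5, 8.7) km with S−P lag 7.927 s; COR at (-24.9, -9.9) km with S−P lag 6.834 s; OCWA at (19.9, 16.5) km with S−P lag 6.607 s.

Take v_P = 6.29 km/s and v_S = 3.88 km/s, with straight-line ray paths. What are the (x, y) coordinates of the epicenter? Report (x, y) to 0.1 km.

Distance from S−P lag: d = Δt · v_P v_S / (v_P − v_S) = Δt · (6.29·3.88)/(6.29−3.88) ≈ 10.1266·Δt.
So d_YBH = 80.27, d_COR = 69.21, d_OCWA = 66.91 km.
Circle about each station: (x + 23.5)² + (y − 8.7)² = 80.27²; (x + 24.9)² + (y + 9.9)² = 69.21²; (x − 19.9)² + (y − 16.5)² = 66.91².
Subtracting the YBH equation from the COR and OCWA equations removes the quadratic terms:
-2.8 x − 37.2 y = 1743.33
86.8 x + 15.6 y = 2006.64
Solving the 2×2 system: x ≈ 32.0, y ≈ -49.3 km.

(32.0, -49.3)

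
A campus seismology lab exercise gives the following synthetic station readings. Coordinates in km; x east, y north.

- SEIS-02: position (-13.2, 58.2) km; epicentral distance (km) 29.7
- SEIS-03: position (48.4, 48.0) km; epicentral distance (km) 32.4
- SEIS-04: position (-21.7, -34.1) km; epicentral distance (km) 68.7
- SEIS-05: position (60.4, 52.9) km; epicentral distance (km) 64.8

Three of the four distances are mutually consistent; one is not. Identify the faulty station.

Solve using three stations at a time. Using SEIS-02, SEIS-04, SEIS-05 (subtract circle equations pairwise → linear system) gives (x, y) ≈ (-0.7, 31.3).
Distances from that point to each station vs reported:
  SEIS-02: calculated 29.7 vs reported 29.7 → residual 0.0 km
  SEIS-03: calculated 51.8 vs reported 32.4 → residual 19.4 km
  SEIS-04: calculated 68.7 vs reported 68.7 → residual 0.0 km
  SEIS-05: calculated 64.8 vs reported 64.8 → residual 0.0 km
SEIS-02, SEIS-04, SEIS-05 are mutually consistent (residuals ≈ 0); SEIS-03 is off by 19.4 km.

SEIS-03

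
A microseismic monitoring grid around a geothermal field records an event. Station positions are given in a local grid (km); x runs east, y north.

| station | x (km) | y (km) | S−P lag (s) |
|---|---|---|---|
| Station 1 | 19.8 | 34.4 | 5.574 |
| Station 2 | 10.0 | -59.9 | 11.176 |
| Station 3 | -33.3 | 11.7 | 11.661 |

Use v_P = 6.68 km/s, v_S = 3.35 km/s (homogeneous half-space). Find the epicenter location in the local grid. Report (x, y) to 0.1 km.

x ≈ 44.9 km, y ≈ 6.6 km

Distance from S−P lag: d = Δt · v_P v_S / (v_P − v_S) = Δt · (6.68·3.35)/(6.68−3.35) ≈ 6.7201·Δt.
So d_Station 1 = 37.46, d_Station 2 = 75.10, d_Station 3 = 78.36 km.
Circle about each station: (x − 19.8)² + (y − 34.4)² = 37.46²; (x − 10.0)² + (y + 59.9)² = 75.10²; (x + 33.3)² + (y − 11.7)² = 78.36².
Subtracting the Station 1 equation from the Station 2 and Station 3 equations removes the quadratic terms:
-19.6 x − 188.6 y = -2124.15
-106.2 x − 45.4 y = -5066.66
Solving the 2×2 system: x ≈ 44.9, y ≈ 6.6 km.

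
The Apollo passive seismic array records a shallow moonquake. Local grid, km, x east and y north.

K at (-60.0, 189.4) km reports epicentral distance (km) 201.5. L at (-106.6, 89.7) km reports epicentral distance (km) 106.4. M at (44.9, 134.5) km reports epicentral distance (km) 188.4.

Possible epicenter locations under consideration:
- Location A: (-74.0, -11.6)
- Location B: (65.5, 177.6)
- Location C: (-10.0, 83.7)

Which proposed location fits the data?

Location A

For each candidate, compare |candidate − station| to the reported distance:
Location A: residuals K 0.0, L 0.0, M 0.0 → max 0.0 km
Location B: residuals K 75.4, L 86.8, M 140.6 → max 140.6 km
Location C: residuals K 84.6, L 9.6, M 113.6 → max 113.6 km
Only Location A has all residuals ≈ 0.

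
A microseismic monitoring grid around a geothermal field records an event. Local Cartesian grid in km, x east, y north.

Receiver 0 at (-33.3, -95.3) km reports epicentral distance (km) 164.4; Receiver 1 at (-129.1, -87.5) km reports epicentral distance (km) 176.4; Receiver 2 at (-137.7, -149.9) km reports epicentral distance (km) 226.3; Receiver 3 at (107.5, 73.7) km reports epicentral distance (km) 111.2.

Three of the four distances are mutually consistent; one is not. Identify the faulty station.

Solve using three stations at a time. Using Receiver 1, Receiver 2, Receiver 3 (subtract circle equations pairwise → linear system) gives (x, y) ≈ (8.6, 22.7).
Distances from that point to each station vs reported:
  Receiver 0: calculated 125.3 vs reported 164.4 → residual 39.1 km
  Receiver 1: calculated 176.4 vs reported 176.4 → residual 0.0 km
  Receiver 2: calculated 226.3 vs reported 226.3 → residual 0.0 km
  Receiver 3: calculated 111.2 vs reported 111.2 → residual 0.0 km
Receiver 1, Receiver 2, Receiver 3 are mutually consistent (residuals ≈ 0); Receiver 0 is off by 39.1 km.

Receiver 0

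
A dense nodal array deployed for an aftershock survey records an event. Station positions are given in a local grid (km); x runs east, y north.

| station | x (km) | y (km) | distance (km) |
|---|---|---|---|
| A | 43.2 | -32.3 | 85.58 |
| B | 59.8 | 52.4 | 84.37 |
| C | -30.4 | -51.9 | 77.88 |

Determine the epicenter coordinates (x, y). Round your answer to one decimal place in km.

Circle about each station: (x − 43.2)² + (y + 32.3)² = 85.58²; (x − 59.8)² + (y − 52.4)² = 84.37²; (x + 30.4)² + (y + 51.9)² = 77.88².
Subtracting the A equation from the B and C equations removes the quadratic terms:
33.2 x + 169.4 y = 3617.91
-147.2 x − 39.2 y = 1966.88
Solving the 2×2 system: x ≈ -20.1, y ≈ 25.3 km.

x ≈ -20.1 km, y ≈ 25.3 km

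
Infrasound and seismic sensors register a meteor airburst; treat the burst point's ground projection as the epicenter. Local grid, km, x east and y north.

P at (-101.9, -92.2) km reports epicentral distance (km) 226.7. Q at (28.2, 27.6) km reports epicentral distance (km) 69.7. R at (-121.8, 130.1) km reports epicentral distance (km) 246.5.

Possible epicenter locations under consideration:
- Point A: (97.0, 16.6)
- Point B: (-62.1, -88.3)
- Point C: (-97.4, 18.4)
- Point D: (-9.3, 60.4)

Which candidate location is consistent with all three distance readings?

Point A

For each candidate, compare |candidate − station| to the reported distance:
Point A: residuals P 0.0, Q 0.0, R 0.0 → max 0.0 km
Point B: residuals P 186.7, Q 77.2, R 20.1 → max 186.7 km
Point C: residuals P 116.0, Q 56.2, R 132.2 → max 132.2 km
Point D: residuals P 48.2, Q 19.9, R 114.2 → max 114.2 km
Only Point A has all residuals ≈ 0.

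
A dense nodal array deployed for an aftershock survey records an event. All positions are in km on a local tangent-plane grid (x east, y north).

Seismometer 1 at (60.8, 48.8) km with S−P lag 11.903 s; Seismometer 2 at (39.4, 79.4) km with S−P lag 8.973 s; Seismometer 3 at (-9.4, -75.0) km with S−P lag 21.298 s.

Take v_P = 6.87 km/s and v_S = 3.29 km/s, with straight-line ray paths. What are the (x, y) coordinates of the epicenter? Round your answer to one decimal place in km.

Distance from S−P lag: d = Δt · v_P v_S / (v_P − v_S) = Δt · (6.87·3.29)/(6.87−3.29) ≈ 6.3135·Δt.
So d_Seismometer 1 = 75.15, d_Seismometer 2 = 56.65, d_Seismometer 3 = 134.46 km.
Circle about each station: (x − 60.8)² + (y − 48.8)² = 75.15²; (x − 39.4)² + (y − 79.4)² = 56.65²; (x + 9.4)² + (y + 75.0)² = 134.46².
Subtracting the Seismometer 1 equation from the Seismometer 2 and Seismometer 3 equations removes the quadratic terms:
-42.8 x + 61.2 y = 4216.94
-140.4 x − 247.6 y = -12796.69
Solving the 2×2 system: x ≈ -13.6, y ≈ 59.4 km.

(-13.6, 59.4)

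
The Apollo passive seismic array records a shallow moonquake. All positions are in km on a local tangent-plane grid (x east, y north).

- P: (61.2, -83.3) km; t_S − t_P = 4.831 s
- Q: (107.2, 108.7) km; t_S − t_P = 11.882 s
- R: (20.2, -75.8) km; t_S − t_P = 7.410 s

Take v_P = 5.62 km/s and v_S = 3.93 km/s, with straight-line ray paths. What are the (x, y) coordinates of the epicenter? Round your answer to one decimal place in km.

Distance from S−P lag: d = Δt · v_P v_S / (v_P − v_S) = Δt · (5.62·3.93)/(5.62−3.93) ≈ 13.0690·Δt.
So d_P = 63.14, d_Q = 155.29, d_R = 96.84 km.
Circle about each station: (x − 61.2)² + (y + 83.3)² = 63.14²; (x − 107.2)² + (y − 108.7)² = 155.29²; (x − 20.2)² + (y + 75.8)² = 96.84².
Subtracting the P equation from the Q and R equations removes the quadratic terms:
92.0 x + 384.0 y = -7505.12
-82.0 x + 15.0 y = -9921.98
Solving the 2×2 system: x ≈ 112.5, y ≈ -46.5 km.

x ≈ 112.5 km, y ≈ -46.5 km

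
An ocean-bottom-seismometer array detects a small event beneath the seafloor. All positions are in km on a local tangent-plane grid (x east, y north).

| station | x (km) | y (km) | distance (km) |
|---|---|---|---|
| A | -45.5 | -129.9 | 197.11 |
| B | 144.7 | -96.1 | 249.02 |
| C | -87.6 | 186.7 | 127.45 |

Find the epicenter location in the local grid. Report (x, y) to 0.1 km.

-43.3 km east, 67.2 km north

Circle about each station: (x + 45.5)² + (y + 129.9)² = 197.11²; (x − 144.7)² + (y + 96.1)² = 249.02²; (x + 87.6)² + (y − 186.7)² = 127.45².
Subtracting pairs of circle equations eliminates x²+y² and gives linear equations (the radical axes):
380.4 x + 67.6 y = -11929.57
-84.2 x + 633.2 y = 46195.24
Solving the 2×2 system: x ≈ -43.3, y ≈ 67.2 km.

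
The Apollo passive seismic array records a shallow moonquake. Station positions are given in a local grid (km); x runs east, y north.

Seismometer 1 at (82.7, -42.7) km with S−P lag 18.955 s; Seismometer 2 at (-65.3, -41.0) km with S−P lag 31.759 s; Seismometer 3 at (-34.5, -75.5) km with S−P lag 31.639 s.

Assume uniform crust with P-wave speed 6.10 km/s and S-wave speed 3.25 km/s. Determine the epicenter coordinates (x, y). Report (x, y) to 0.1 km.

(116.3, 84.8)

Distance from S−P lag: d = Δt · v_P v_S / (v_P − v_S) = Δt · (6.10·3.25)/(6.10−3.25) ≈ 6.9561·Δt.
So d_Seismometer 1 = 131.85, d_Seismometer 2 = 220.92, d_Seismometer 3 = 220.09 km.
Circle about each station: (x − 82.7)² + (y + 42.7)² = 131.85²; (x + 65.3)² + (y + 41.0)² = 220.92²; (x + 34.5)² + (y + 75.5)² = 220.09².
Subtracting pairs of circle equations eliminates x²+y² and gives linear equations (the radical axes):
-296.0 x + 3.4 y = -34138.71
-234.4 x − 65.6 y = -32827.27
Solving the 2×2 system: x ≈ 116.3, y ≈ 84.8 km.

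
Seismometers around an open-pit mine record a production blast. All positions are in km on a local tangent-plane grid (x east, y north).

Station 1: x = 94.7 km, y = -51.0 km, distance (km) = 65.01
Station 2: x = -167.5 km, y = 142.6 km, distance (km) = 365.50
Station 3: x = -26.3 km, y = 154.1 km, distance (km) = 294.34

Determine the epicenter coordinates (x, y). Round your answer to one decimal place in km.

Circle about each station: (x − 94.7)² + (y + 51.0)² = 65.01²; (x + 167.5)² + (y − 142.6)² = 365.50²; (x + 26.3)² + (y − 154.1)² = 294.34².
Subtracting the Station 1 equation from the Station 2 and Station 3 equations removes the quadratic terms:
-524.4 x + 387.2 y = -92542.03
-242.0 x + 410.2 y = -69540.33
Solving the 2×2 system: x ≈ 90.9, y ≈ -115.9 km.

90.9 km east, -115.9 km north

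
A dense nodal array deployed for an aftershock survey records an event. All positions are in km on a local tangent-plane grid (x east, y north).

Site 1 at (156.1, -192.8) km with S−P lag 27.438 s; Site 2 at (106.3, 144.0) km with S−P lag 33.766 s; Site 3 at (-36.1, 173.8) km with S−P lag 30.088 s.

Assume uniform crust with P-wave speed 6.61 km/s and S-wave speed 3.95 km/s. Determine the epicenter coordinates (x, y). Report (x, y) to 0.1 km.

Distance from S−P lag: d = Δt · v_P v_S / (v_P − v_S) = Δt · (6.61·3.95)/(6.61−3.95) ≈ 9.8156·Δt.
So d_Site 1 = 269.32, d_Site 2 = 331.43, d_Site 3 = 295.33 km.
Circle about each station: (x − 156.1)² + (y + 192.8)² = 269.32²; (x − 106.3)² + (y − 144.0)² = 331.43²; (x + 36.1)² + (y − 173.8)² = 295.33².
Subtracting the Site 1 equation from the Site 2 and Site 3 equations removes the quadratic terms:
-99.6 x + 673.6 y = -66815.94
-384.4 x + 733.2 y = -44715.95
Solving the 2×2 system: x ≈ -101.5, y ≈ -114.2 km.

x ≈ -101.5 km, y ≈ -114.2 km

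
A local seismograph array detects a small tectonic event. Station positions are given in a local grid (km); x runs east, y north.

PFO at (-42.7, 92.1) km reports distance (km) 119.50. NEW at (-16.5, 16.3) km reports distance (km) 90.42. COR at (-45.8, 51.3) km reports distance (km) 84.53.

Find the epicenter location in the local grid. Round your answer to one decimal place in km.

Circle about each station: (x + 42.7)² + (y − 92.1)² = 119.50²; (x + 16.5)² + (y − 16.3)² = 90.42²; (x + 45.8)² + (y − 51.3)² = 84.53².
Subtracting pairs of circle equations eliminates x²+y² and gives linear equations (the radical axes):
52.4 x − 151.6 y = -3663.29
-6.2 x − 81.6 y = 1558.56
Solving the 2×2 system: x ≈ -102.6, y ≈ -11.3 km.

(-102.6, -11.3)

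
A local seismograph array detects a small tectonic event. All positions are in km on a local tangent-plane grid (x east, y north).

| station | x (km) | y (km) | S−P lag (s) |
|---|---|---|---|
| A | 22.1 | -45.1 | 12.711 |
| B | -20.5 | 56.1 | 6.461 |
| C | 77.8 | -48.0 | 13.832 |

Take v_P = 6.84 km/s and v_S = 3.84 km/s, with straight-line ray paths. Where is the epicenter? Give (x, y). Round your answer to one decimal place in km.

(35.3, 65.4)

Distance from S−P lag: d = Δt · v_P v_S / (v_P − v_S) = Δt · (6.84·3.84)/(6.84−3.84) ≈ 8.7552·Δt.
So d_A = 111.29, d_B = 56.57, d_C = 121.10 km.
Circle about each station: (x − 22.1)² + (y + 45.1)² = 111.29²; (x + 20.5)² + (y − 56.1)² = 56.57²; (x − 77.8)² + (y + 48.0)² = 121.10².
Subtracting the A equation from the B and C equations removes the quadratic terms:
-85.2 x + 202.4 y = 10230.34
111.4 x − 5.8 y = 3554.67
Solving the 2×2 system: x ≈ 35.3, y ≈ 65.4 km.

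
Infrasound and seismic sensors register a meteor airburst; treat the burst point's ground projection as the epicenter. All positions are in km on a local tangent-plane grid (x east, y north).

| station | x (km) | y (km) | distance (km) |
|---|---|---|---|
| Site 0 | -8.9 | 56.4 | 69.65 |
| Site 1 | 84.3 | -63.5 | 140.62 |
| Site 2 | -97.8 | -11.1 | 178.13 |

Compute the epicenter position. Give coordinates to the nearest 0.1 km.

Circle about each station: (x + 8.9)² + (y − 56.4)² = 69.65²; (x − 84.3)² + (y + 63.5)² = 140.62²; (x + 97.8)² + (y + 11.1)² = 178.13².
Subtracting pairs of circle equations eliminates x²+y² and gives linear equations (the radical axes):
186.4 x − 239.8 y = -7044.29
-177.8 x − 135.0 y = -20451.29
Solving the 2×2 system: x ≈ 58.3, y ≈ 74.7 km.

x ≈ 58.3 km, y ≈ 74.7 km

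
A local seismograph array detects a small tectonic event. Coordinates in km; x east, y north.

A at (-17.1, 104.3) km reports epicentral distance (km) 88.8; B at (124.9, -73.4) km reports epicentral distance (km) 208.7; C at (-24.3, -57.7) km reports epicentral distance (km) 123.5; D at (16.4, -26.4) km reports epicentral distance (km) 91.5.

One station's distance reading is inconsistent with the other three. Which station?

Solve using three stations at a time. Using A, B, D (subtract circle equations pairwise → linear system) gives (x, y) ≈ (-58.7, 25.9).
Distances from that point to each station vs reported:
  A: calculated 88.8 vs reported 88.8 → residual 0.0 km
  B: calculated 208.7 vs reported 208.7 → residual 0.0 km
  C: calculated 90.4 vs reported 123.5 → residual 33.1 km
  D: calculated 91.5 vs reported 91.5 → residual 0.0 km
A, B, D are mutually consistent (residuals ≈ 0); C is off by 33.1 km.

C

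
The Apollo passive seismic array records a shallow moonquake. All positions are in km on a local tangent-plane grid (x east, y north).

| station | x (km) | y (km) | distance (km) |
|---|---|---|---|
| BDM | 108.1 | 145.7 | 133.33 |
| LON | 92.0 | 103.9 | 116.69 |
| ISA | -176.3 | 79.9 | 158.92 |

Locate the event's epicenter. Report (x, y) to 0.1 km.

Circle about each station: (x − 108.1)² + (y − 145.7)² = 133.33²; (x − 92.0)² + (y − 103.9)² = 116.69²; (x + 176.3)² + (y − 79.9)² = 158.92².
Subtracting pairs of circle equations eliminates x²+y² and gives linear equations (the radical axes):
-32.2 x − 83.6 y = -9494.56
-568.8 x − 131.6 y = -2927.08
Solving the 2×2 system: x ≈ -23.2, y ≈ 122.5 km.

(-23.2, 122.5)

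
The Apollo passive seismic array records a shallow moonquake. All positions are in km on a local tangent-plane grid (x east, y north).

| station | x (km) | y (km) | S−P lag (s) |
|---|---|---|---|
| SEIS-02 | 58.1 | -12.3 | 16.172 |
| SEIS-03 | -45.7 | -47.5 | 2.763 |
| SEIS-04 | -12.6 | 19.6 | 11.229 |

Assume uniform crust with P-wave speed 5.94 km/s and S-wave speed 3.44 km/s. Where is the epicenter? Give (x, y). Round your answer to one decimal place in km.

Distance from S−P lag: d = Δt · v_P v_S / (v_P − v_S) = Δt · (5.94·3.44)/(5.94−3.44) ≈ 8.1734·Δt.
So d_SEIS-02 = 132.18, d_SEIS-03 = 22.58, d_SEIS-04 = 91.78 km.
Circle about each station: (x − 58.1)² + (y + 12.3)² = 132.18²; (x + 45.7)² + (y + 47.5)² = 22.58²; (x + 12.6)² + (y − 19.6)² = 91.78².
Subtracting pairs of circle equations eliminates x²+y² and gives linear equations (the radical axes):
-207.6 x − 70.4 y = 17779.54
-141.4 x + 63.8 y = 6064.00
Solving the 2×2 system: x ≈ -67.3, y ≈ -54.1 km.
Check against SEIS-02 (with the unrounded x, y): √((x − 58.1)²+(y + 12.3)²) = 132.18 ≈ 132.18 km. ✓

x ≈ -67.3 km, y ≈ -54.1 km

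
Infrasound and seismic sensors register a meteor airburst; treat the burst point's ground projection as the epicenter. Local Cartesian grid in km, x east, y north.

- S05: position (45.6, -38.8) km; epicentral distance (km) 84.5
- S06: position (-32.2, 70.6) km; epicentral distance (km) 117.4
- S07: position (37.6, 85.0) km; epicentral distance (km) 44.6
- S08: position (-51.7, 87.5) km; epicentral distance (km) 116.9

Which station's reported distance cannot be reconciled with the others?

S06

Solve using three stations at a time. Using S05, S07, S08 (subtract circle equations pairwise → linear system) gives (x, y) ≈ (57.2, 44.9).
Distances from that point to each station vs reported:
  S05: calculated 84.5 vs reported 84.5 → residual 0.0 km
  S06: calculated 93.0 vs reported 117.4 → residual 24.4 km
  S07: calculated 44.6 vs reported 44.6 → residual 0.0 km
  S08: calculated 116.9 vs reported 116.9 → residual 0.0 km
S05, S07, S08 are mutually consistent (residuals ≈ 0); S06 is off by 24.4 km.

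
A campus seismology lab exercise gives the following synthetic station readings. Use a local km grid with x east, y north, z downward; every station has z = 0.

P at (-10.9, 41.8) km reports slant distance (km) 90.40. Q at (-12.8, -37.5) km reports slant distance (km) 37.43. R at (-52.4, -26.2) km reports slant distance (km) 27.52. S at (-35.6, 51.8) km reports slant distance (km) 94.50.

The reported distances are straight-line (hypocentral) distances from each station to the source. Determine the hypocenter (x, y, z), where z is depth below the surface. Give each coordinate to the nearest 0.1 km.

Each station gives a sphere (x−x_i)² + (y−y_i)² + z² = d_i² (stations at z=0).
Subtracting the P sphere from Q and R: z² cancels, leaving linear equations in x and y:
-3.8 x − 158.6 y = 6475.20
-83.0 x − 136.0 y = 8980.96
Solving: x ≈ -42.995, y ≈ -39.797 km (keep extra digits for the depth step; rounded: -43.0, -39.8).
Then from the P sphere: z² = 90.40² − (x + 10.9)² − (y − 41.8)² with x = -42.995, y = -39.797, so z ≈ 22.000 ≈ 22.0 km.
Check against S (with the unrounded solution): distance 94.49 ≈ 94.50 km. ✓

(-43.0, -39.8, 22.0)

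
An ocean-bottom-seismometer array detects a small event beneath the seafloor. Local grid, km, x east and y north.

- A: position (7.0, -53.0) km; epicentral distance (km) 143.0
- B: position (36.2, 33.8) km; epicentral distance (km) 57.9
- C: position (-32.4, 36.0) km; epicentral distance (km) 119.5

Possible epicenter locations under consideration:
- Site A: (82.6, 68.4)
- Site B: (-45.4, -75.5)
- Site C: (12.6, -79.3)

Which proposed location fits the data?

Site A

For each candidate, compare |candidate − station| to the reported distance:
Site A: residuals A 0.0, B 0.0, C 0.0 → max 0.0 km
Site B: residuals A 86.0, B 78.5, C 7.2 → max 86.0 km
Site C: residuals A 116.1, B 57.6, C 4.3 → max 116.1 km
Only Site A has all residuals ≈ 0.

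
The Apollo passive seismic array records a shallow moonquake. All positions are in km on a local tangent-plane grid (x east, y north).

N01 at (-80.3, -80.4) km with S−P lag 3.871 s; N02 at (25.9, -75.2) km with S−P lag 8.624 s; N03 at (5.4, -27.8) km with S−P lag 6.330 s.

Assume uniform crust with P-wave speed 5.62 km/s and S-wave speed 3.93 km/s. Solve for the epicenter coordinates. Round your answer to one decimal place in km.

Distance from S−P lag: d = Δt · v_P v_S / (v_P − v_S) = Δt · (5.62·3.93)/(5.62−3.93) ≈ 13.0690·Δt.
So d_N01 = 50.59, d_N02 = 112.71, d_N03 = 82.73 km.
Circle about each station: (x + 80.3)² + (y + 80.4)² = 50.59²; (x − 25.9)² + (y + 75.2)² = 112.71²; (x − 5.4)² + (y + 27.8)² = 82.73².
Subtracting the N01 equation from the N02 and N03 equations removes the quadratic terms:
212.4 x + 10.4 y = -16730.60
171.4 x + 105.2 y = -16395.15
Solving the 2×2 system: x ≈ -77.3, y ≈ -29.9 km.
Check against N01 (with the unrounded x, y): √((x + 80.3)²+(y + 80.4)²) = 50.59 ≈ 50.59 km. ✓

(-77.3, -29.9)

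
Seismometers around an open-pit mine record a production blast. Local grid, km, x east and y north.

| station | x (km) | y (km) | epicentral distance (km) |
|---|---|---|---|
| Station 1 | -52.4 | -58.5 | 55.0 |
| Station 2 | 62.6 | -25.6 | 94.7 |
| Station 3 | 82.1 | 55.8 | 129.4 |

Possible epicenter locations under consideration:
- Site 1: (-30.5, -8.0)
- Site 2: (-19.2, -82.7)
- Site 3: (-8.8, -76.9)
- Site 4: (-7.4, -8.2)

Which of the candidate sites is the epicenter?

Site 1

For each candidate, compare |candidate − station| to the reported distance:
Site 1: residuals Station 1 0.0, Station 2 0.0, Station 3 0.0 → max 0.0 km
Site 2: residuals Station 1 13.9, Station 2 5.1, Station 3 42.2 → max 42.2 km
Site 3: residuals Station 1 7.7, Station 2 6.8, Station 3 31.4 → max 31.4 km
Site 4: residuals Station 1 12.5, Station 2 22.6, Station 3 19.4 → max 22.6 km
Only Site 1 has all residuals ≈ 0.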